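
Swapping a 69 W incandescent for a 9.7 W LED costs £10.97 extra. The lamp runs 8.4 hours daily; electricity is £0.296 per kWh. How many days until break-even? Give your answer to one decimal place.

Power saved = 69 − 9.7 = 59.3 W
Daily energy saved = 59.3 W × 8.4 h = 498.1 Wh = 0.49812 kWh
Daily savings = 0.49812 × £0.296 = £0.1474
Payback = £10.97 / £0.1474 per day = 74.4 days

74.4 days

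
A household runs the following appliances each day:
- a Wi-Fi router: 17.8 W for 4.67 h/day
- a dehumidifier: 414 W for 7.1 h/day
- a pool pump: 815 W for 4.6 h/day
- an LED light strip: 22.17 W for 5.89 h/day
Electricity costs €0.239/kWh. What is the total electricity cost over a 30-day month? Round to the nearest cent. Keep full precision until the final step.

Wi-Fi router: 17.8 W × 4.67 h × 30 d = 2,494 Wh = 2.494 kWh
dehumidifier: 414 W × 7.1 h × 30 d = 88,182 Wh = 88.18 kWh
pool pump: 815 W × 4.6 h × 30 d = 112,470 Wh = 112.5 kWh
LED light strip: 22.17 W × 5.89 h × 30 d = 3,917 Wh = 3.917 kWh
Total energy = 2.494 + 88.18 + 112.5 + 3.917 = 207.1 kWh
Cost = 207.1 kWh × €0.239 = €49.49

€49.49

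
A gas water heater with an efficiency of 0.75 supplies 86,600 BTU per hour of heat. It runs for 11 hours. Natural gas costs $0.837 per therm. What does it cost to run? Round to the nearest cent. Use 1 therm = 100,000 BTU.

$10.63

Heat delivered = 86,600 BTU/h × 11 h = 952,600 BTU
Gas input = 952,600 / 0.75 = 1,270,133 BTU
= 1,270,133 / 100,000 = 12.7 therm
Cost = 12.7 × $0.837/therm = $10.63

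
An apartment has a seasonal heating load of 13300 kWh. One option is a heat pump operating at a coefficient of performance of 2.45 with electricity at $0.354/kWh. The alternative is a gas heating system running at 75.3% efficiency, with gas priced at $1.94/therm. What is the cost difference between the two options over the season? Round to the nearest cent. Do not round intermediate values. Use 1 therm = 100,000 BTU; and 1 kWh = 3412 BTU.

Heat load = 13300 kWh × 3412 = 45,379,600 BTU
Gas: input = 45,379,600 / 0.753 = 60,265,073 BTU = 602.7 therm → 602.7 × $1.94 = $1,169.14
Heat pump: 45,379,600 BTU / 3412 = 13,300 kWh heat; / 2.45 = 5,429 kWh in → × $0.354 = $1,921.71
Difference = |$1,169.14 − $1,921.71| = $752.57

$752.57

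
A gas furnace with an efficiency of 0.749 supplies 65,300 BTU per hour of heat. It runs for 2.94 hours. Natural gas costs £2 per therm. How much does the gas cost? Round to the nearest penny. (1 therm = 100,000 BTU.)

£5.13

Heat delivered = 65,300 BTU/h × 2.94 h = 191,982 BTU
Gas input = 191,982 / 0.749 = 256,318 BTU
= 256,318 / 100,000 = 2.563 therm
Cost = 2.563 × £2/therm = £5.13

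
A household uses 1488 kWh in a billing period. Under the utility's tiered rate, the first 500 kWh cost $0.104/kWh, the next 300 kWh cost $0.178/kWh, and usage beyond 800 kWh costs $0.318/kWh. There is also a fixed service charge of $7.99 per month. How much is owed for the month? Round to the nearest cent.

First 500 kWh × $0.104 = $52.00
Next 300 kWh × $0.178 = $53.40
Remaining 688 kWh × $0.318 = $218.78
Energy charge = $324.18; + service $7.99 = $332.17

$332.17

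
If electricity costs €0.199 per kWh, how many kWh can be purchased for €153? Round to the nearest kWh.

€153 / €0.199 per kWh = 768.8 kWh

769 kWh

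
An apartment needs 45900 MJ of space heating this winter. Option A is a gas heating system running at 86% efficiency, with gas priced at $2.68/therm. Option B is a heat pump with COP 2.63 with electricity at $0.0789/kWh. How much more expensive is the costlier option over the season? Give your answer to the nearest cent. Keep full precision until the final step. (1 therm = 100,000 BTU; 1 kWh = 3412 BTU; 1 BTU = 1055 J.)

$973.27

Heat load = 45900 MJ = 45,900,000,000 J / 1055 = 43,507,109 BTU
Gas: input = 43,507,109 / 0.86 = 50,589,662 BTU = 505.9 therm → 505.9 × $2.68 = $1,355.80
Heat pump: 43,507,109 BTU / 3412 = 12,750 kWh heat; / 2.63 = 4,848 kWh in → × $0.0789 = $382.54
Difference = |$1,355.80 − $382.54| = $973.27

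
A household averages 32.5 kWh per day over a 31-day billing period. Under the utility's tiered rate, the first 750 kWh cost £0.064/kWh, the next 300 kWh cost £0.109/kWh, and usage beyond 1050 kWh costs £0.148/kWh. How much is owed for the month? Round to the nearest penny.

Usage = 32.5 kWh/day × 31 days = 1007.5 kWh
First 750 kWh × £0.064 = £48.00
Next 257.5 kWh × £0.109 = £28.07
Remaining tier: 0 kWh (not reached)
Total = £76.07

£76.07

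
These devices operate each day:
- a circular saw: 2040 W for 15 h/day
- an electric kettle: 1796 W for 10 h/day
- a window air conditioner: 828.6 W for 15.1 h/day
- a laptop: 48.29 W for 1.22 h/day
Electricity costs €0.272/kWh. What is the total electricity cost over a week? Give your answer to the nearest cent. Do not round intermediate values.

€116.39

circular saw: 2040 W × 15 h × 7 d = 214,200 Wh = 214.2 kWh
electric kettle: 1796 W × 10 h × 7 d = 125,720 Wh = 125.7 kWh
window air conditioner: 828.6 W × 15.1 h × 7 d = 87,583 Wh = 87.58 kWh
laptop: 48.29 W × 1.22 h × 7 d = 412 Wh = 0.4124 kWh
Total energy = 214.2 + 125.7 + 87.58 + 0.4124 = 427.9 kWh
Cost = 427.9 kWh × €0.272 = €116.39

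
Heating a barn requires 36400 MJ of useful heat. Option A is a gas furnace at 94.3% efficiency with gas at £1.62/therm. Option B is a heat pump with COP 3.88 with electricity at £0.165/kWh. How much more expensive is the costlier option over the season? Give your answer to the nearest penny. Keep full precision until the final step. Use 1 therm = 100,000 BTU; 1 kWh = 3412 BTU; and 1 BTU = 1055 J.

Heat load = 36400 MJ = 36,400,000,000 J / 1055 = 34,502,370 BTU
Gas: input = 34,502,370 / 0.943 = 36,587,879 BTU = 365.9 therm → 365.9 × £1.62 = £592.72
Heat pump: 34,502,370 BTU / 3412 = 10,110 kWh heat; / 3.88 = 2,606 kWh in → × £0.165 = £430.02
Difference = |£592.72 − £430.02| = £162.70

£162.70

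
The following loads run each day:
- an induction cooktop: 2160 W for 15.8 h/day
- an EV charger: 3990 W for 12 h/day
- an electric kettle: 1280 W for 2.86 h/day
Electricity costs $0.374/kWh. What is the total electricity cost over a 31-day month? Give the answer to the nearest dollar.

$993

induction cooktop: 2160 W × 15.8 h × 31 d = 1,057,968 Wh = 1,058 kWh
EV charger: 3990 W × 12 h × 31 d = 1,484,280 Wh = 1,484 kWh
electric kettle: 1280 W × 2.86 h × 31 d = 113,485 Wh = 113.5 kWh
Total energy = 1,058 + 1,484 + 113.5 = 2,656 kWh
Cost = 2,656 kWh × $0.374 = $993.24 ≈ $993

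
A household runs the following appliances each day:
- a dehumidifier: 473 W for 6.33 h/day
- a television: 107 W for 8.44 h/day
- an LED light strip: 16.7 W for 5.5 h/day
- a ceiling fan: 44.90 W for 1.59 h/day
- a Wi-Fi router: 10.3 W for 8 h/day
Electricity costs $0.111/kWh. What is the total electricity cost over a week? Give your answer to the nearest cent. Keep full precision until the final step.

$3.22

dehumidifier: 473 W × 6.33 h × 7 d = 20,959 Wh = 20.96 kWh
television: 107 W × 8.44 h × 7 d = 6,322 Wh = 6.322 kWh
LED light strip: 16.7 W × 5.5 h × 7 d = 643 Wh = 0.6429 kWh
ceiling fan: 44.90 W × 1.59 h × 7 d = 500 Wh = 0.4997 kWh
Wi-Fi router: 10.3 W × 8 h × 7 d = 577 Wh = 0.5768 kWh
Total energy = 20.96 + 6.322 + 0.6429 + 0.4997 + 0.5768 = 29 kWh
Cost = 29 kWh × $0.111 = $3.22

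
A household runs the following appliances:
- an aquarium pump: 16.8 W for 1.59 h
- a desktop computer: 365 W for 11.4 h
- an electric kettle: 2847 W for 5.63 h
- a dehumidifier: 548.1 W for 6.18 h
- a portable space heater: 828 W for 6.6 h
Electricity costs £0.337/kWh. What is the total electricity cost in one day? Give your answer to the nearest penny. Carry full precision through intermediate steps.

aquarium pump: 16.8 W × 1.59 h = 27 Wh = 0.02671 kWh
desktop computer: 365 W × 11.4 h = 4,161 Wh = 4.161 kWh
electric kettle: 2847 W × 5.63 h = 16,029 Wh = 16.03 kWh
dehumidifier: 548.1 W × 6.18 h = 3,387 Wh = 3.387 kWh
portable space heater: 828 W × 6.6 h = 5,465 Wh = 5.465 kWh
Total energy = 0.02671 + 4.161 + 16.03 + 3.387 + 5.465 = 29.07 kWh
Cost = 29.07 kWh × £0.337 = £9.80

£9.80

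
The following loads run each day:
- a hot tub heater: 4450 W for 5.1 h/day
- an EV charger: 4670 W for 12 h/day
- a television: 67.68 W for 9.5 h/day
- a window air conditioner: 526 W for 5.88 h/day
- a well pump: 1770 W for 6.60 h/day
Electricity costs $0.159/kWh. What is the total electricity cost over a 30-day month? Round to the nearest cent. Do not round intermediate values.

hot tub heater: 4450 W × 5.1 h × 30 d = 680,850 Wh = 680.9 kWh
EV charger: 4670 W × 12 h × 30 d = 1,681,200 Wh = 1,681 kWh
television: 67.68 W × 9.5 h × 30 d = 19,289 Wh = 19.29 kWh
window air conditioner: 526 W × 5.88 h × 30 d = 92,786 Wh = 92.79 kWh
well pump: 1770 W × 6.60 h × 30 d = 350,460 Wh = 350.5 kWh
Total energy = 680.9 + 1,681 + 19.29 + 92.79 + 350.5 = 2,825 kWh
Cost = 2,825 kWh × $0.159 = $449.11

$449.11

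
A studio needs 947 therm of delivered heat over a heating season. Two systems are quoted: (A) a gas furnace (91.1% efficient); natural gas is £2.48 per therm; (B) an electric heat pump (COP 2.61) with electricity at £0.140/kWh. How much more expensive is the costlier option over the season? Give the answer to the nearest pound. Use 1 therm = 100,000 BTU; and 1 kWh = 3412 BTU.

Heat load = 947 therm × 100,000 = 94,700,000 BTU
Gas: input = 94,700,000 / 0.911 = 103,951,701 BTU = 1,040 therm → 1,040 × £2.48 = £2,578.00
Heat pump: 94,700,000 BTU / 3412 = 27,750 kWh heat; / 2.61 = 10,630 kWh in → × £0.140 = £1,488.77
Difference = |£2,578.00 − £1,488.77| = £1,089.23 ≈ £1089

£1089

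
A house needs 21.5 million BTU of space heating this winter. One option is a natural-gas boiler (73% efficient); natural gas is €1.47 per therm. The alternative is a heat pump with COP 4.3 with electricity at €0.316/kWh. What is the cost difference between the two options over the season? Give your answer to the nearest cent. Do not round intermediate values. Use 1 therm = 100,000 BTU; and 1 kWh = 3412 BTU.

€30.13

Heat load = 21.5 × 10⁶ BTU = 21,500,000 BTU
Gas: input = 21,500,000 / 0.73 = 29,452,055 BTU = 294.5 therm → 294.5 × €1.47 = €432.95
Heat pump: 21,500,000 BTU / 3412 = 6,301 kWh heat; / 4.3 = 1,465 kWh in → × €0.316 = €463.07
Difference = |€432.95 − €463.07| = €30.13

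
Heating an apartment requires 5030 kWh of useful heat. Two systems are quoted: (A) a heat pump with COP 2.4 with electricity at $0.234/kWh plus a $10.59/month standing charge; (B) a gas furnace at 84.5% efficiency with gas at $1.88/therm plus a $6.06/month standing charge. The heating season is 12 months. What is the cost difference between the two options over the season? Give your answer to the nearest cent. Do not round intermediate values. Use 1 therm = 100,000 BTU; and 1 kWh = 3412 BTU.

$162.95

Heat load = 5030 kWh × 3412 = 17,162,360 BTU
Gas: input = 17,162,360 / 0.845 = 20,310,485 BTU = 203.1 therm → 203.1 × $1.88 = $381.84; + 12 × $6.06 standing = $454.56
Heat pump: 17,162,360 BTU / 3412 = 5,030 kWh heat; / 2.4 = 2,096 kWh in → × $0.234 = $490.43; + 12 × $10.59 standing = $617.51
Difference = |$454.56 − $617.51| = $162.95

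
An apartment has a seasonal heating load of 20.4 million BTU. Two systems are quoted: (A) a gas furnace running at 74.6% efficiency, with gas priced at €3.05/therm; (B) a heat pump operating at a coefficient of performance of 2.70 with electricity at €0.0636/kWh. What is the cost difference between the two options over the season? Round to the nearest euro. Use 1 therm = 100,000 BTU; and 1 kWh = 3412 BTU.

€693

Heat load = 20.4 × 10⁶ BTU = 20,400,000 BTU
Gas: input = 20,400,000 / 0.746 = 27,345,845 BTU = 273.5 therm → 273.5 × €3.05 = €834.05
Heat pump: 20,400,000 BTU / 3412 = 5,979 kWh heat; / 2.70 = 2,214 kWh in → × €0.0636 = €140.84
Difference = |€834.05 − €140.84| = €693.21 ≈ €693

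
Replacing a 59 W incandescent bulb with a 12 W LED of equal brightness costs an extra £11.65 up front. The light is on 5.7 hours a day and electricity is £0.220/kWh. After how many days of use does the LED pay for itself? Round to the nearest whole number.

198 days

Power saved = 59 − 12 = 47 W
Daily energy saved = 47 W × 5.7 h = 267.9 Wh = 0.2679 kWh
Daily savings = 0.2679 × £0.220 = £0.0589
Payback = £11.65 / £0.0589 per day = 197.7 days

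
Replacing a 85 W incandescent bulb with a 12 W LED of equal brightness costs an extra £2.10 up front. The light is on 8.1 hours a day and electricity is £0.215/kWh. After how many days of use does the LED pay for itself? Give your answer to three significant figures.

16.5 days

Power saved = 85 − 12 = 73 W
Daily energy saved = 73 W × 8.1 h = 591.3 Wh = 0.5913 kWh
Daily savings = 0.5913 × £0.215 = £0.1271
Payback = £2.10 / £0.1271 per day = 16.52 days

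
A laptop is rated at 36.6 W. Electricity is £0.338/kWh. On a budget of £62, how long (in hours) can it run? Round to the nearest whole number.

5012 h

Energy budget = £62 / £0.338 per kWh = 183.4 kWh = 183,432 Wh
Runtime = 183,432 Wh / 36.6 W = 5,012 h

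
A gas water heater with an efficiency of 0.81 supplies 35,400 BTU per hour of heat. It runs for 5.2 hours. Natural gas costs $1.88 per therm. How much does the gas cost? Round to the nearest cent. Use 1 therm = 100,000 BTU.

$4.27

Heat delivered = 35,400 BTU/h × 5.2 h = 184,080 BTU
Gas input = 184,080 / 0.81 = 227,259 BTU
= 227,259 / 100,000 = 2.273 therm
Cost = 2.273 × $1.88/therm = $4.27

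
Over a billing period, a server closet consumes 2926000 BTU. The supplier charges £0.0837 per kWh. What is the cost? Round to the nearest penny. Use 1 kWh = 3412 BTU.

2926000 BTU × (0.00029308 kWh/BTU) = 857.6 kWh
Cost = 857.6 kWh × £0.0837/kWh = £71.78

£71.78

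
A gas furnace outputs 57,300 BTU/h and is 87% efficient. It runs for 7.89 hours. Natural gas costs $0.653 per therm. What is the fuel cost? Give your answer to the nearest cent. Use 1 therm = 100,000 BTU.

Heat delivered = 57,300 BTU/h × 7.89 h = 452,097 BTU
Gas input = 452,097 / 0.87 = 519,652 BTU
= 519,652 / 100,000 = 5.197 therm
Cost = 5.197 × $0.653/therm = $3.39

$3.39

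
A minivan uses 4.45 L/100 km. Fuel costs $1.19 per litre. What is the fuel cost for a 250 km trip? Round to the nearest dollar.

Fuel = 4.45 L/100 km × 250 km / 100 = 11.12 L
Cost = 11.12 L × $1.19/L = $13.24 ≈ $13

$13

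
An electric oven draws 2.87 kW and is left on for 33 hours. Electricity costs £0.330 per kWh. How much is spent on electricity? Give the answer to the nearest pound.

Energy = 2870 W × 33 h = 94,710 Wh = 94.71 kWh
Cost = 94.71 kWh × £0.330/kWh = £31.25 ≈ £31

£31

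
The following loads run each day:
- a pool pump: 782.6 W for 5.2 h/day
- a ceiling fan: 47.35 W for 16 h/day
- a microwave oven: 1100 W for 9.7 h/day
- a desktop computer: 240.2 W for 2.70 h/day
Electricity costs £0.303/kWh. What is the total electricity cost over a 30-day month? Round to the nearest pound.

pool pump: 782.6 W × 5.2 h × 30 d = 122,086 Wh = 122.1 kWh
ceiling fan: 47.35 W × 16 h × 30 d = 22,728 Wh = 22.73 kWh
microwave oven: 1100 W × 9.7 h × 30 d = 320,100 Wh = 320.1 kWh
desktop computer: 240.2 W × 2.70 h × 30 d = 19,456 Wh = 19.46 kWh
Total energy = 122.1 + 22.73 + 320.1 + 19.46 = 484.4 kWh
Cost = 484.4 kWh × £0.303 = £146.76 ≈ £147

£147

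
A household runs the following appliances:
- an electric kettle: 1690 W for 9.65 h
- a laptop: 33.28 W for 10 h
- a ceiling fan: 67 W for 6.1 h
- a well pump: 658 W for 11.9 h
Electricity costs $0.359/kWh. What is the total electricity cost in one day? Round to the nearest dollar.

$9

electric kettle: 1690 W × 9.65 h = 16,308 Wh = 16.31 kWh
laptop: 33.28 W × 10 h = 333 Wh = 0.3328 kWh
ceiling fan: 67 W × 6.1 h = 409 Wh = 0.4087 kWh
well pump: 658 W × 11.9 h = 7,830 Wh = 7.83 kWh
Total energy = 16.31 + 0.3328 + 0.4087 + 7.83 = 24.88 kWh
Cost = 24.88 kWh × $0.359 = $8.93 ≈ $9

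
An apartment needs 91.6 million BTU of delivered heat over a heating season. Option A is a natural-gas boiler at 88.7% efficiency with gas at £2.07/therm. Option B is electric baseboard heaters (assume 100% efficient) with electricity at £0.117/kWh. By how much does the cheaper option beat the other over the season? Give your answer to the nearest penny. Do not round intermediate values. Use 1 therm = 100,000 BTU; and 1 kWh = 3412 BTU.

£1003.35

Heat load = 91.6 × 10⁶ BTU = 91,600,000 BTU
Gas: input = 91,600,000 / 0.887 = 103,269,448 BTU = 1,033 therm → 1,033 × £2.07 = £2,137.68
Electric: 91,600,000 BTU / 3412 = 26,850 kWh → × £0.117 = £3,141.03
Difference = |£2,137.68 − £3,141.03| = £1,003.35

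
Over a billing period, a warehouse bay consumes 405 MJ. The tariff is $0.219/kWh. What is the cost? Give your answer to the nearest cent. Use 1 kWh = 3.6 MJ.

$24.64

405 MJ × (0.27778 kWh/MJ) = 112.5 kWh
Cost = 112.5 kWh × $0.219/kWh = $24.64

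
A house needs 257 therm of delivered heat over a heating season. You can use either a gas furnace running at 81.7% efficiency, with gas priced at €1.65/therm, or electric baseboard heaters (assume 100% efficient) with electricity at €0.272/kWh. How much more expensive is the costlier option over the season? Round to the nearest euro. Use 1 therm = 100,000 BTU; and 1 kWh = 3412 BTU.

€1530

Heat load = 257 therm × 100,000 = 25,700,000 BTU
Gas: input = 25,700,000 / 0.817 = 31,456,548 BTU = 314.6 therm → 314.6 × €1.65 = €519.03
Electric: 25,700,000 BTU / 3412 = 7,532 kWh → × €0.272 = €2,048.77
Difference = |€519.03 − €2,048.77| = €1,529.74 ≈ €1530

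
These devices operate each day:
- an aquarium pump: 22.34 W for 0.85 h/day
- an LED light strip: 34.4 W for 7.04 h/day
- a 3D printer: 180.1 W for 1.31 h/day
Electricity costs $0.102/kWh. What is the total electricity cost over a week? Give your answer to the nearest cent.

$0.35

aquarium pump: 22.34 W × 0.85 h × 7 d = 133 Wh = 0.1329 kWh
LED light strip: 34.4 W × 7.04 h × 7 d = 1,695 Wh = 1.695 kWh
3D printer: 180.1 W × 1.31 h × 7 d = 1,652 Wh = 1.652 kWh
Total energy = 0.1329 + 1.695 + 1.652 = 3.48 kWh
Cost = 3.48 kWh × $0.102 = $0.35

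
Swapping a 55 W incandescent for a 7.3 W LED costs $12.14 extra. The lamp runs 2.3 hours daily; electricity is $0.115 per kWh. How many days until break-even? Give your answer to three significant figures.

Power saved = 55 − 7.3 = 47.7 W
Daily energy saved = 47.7 W × 2.3 h = 109.7 Wh = 0.10971 kWh
Daily savings = 0.10971 × $0.115 = $0.0126
Payback = $12.14 / $0.0126 per day = 962.2 days

962 days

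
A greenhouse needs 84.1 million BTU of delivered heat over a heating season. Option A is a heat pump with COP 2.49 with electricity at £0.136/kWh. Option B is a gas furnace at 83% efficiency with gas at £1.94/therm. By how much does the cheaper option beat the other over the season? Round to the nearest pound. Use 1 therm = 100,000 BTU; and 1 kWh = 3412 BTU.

Heat load = 84.1 × 10⁶ BTU = 84,100,000 BTU
Gas: input = 84,100,000 / 0.83 = 101,325,301 BTU = 1,013 therm → 1,013 × £1.94 = £1,965.71
Heat pump: 84,100,000 BTU / 3412 = 24,650 kWh heat; / 2.49 = 9,899 kWh in → × £0.136 = £1,346.25
Difference = |£1,965.71 − £1,346.25| = £619.46 ≈ £619

£619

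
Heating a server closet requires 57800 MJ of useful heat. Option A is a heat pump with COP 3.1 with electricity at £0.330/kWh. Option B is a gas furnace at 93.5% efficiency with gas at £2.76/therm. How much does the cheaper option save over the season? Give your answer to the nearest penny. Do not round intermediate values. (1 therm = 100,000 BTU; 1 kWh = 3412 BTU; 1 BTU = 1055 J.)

Heat load = 57800 MJ = 57,800,000,000 J / 1055 = 54,786,730 BTU
Gas: input = 54,786,730 / 0.935 = 58,595,433 BTU = 586 therm → 586 × £2.76 = £1,617.23
Heat pump: 54,786,730 BTU / 3412 = 16,060 kWh heat; / 3.1 = 5,180 kWh in → × £0.330 = £1,709.30
Difference = |£1,617.23 − £1,709.30| = £92.07

£92.07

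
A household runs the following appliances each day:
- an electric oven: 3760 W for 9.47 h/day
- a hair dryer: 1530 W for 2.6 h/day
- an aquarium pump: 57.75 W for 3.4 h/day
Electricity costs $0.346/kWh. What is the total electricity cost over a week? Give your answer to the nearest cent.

$96.35

electric oven: 3760 W × 9.47 h × 7 d = 249,250 Wh = 249.3 kWh
hair dryer: 1530 W × 2.6 h × 7 d = 27,846 Wh = 27.85 kWh
aquarium pump: 57.75 W × 3.4 h × 7 d = 1,374 Wh = 1.374 kWh
Total energy = 249.3 + 27.85 + 1.374 = 278.5 kWh
Cost = 278.5 kWh × $0.346 = $96.35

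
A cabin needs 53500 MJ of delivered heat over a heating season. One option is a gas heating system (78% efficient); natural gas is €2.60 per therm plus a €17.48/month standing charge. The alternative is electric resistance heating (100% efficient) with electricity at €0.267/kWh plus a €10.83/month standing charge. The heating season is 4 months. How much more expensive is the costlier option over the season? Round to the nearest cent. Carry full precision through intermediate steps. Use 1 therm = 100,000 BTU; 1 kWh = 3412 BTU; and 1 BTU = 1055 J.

€2251.33

Heat load = 53500 MJ = 53,500,000,000 J / 1055 = 50,710,900 BTU
Gas: input = 50,710,900 / 0.78 = 65,013,975 BTU = 650.1 therm → 650.1 × €2.60 = €1,690.36; + 4 × €17.48 standing = €1,760.28
Electric: 50,710,900 BTU / 3412 = 14,860 kWh → × €0.267 = €3,968.29; + 4 × €10.83 standing = €4,011.61
Difference = |€1,760.28 − €4,011.61| = €2,251.33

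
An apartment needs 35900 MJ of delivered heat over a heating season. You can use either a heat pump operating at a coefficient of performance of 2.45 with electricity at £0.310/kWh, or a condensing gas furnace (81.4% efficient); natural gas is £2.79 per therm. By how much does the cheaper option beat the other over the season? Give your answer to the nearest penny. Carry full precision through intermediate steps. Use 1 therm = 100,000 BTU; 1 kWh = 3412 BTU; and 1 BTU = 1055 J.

Heat load = 35900 MJ = 35,900,000,000 J / 1055 = 34,028,436 BTU
Gas: input = 34,028,436 / 0.814 = 41,803,975 BTU = 418 therm → 418 × £2.79 = £1,166.33
Heat pump: 34,028,436 BTU / 3412 = 9,973 kWh heat; / 2.45 = 4,071 kWh in → × £0.310 = £1,261.91
Difference = |£1,166.33 − £1,261.91| = £95.58

£95.58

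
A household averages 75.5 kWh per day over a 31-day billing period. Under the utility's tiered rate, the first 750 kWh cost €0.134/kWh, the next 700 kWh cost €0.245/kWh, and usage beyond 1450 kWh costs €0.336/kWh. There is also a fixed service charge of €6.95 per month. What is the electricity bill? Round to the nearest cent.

Usage = 75.5 kWh/day × 31 days = 2340.5 kWh
First 750 kWh × €0.134 = €100.50
Next 700 kWh × €0.245 = €171.50
Remaining 890.5 kWh × €0.336 = €299.21
Energy charge = €571.21; + service €6.95 = €578.16

€578.16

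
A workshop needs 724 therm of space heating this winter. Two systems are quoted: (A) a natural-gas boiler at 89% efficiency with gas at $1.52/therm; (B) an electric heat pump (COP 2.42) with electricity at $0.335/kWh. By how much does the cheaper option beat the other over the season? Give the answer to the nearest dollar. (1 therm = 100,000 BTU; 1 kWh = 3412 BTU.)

Heat load = 724 therm × 100,000 = 72,400,000 BTU
Gas: input = 72,400,000 / 0.89 = 81,348,315 BTU = 813.5 therm → 813.5 × $1.52 = $1,236.49
Heat pump: 72,400,000 BTU / 3412 = 21,220 kWh heat; / 2.42 = 8,768 kWh in → × $0.335 = $2,937.37
Difference = |$1,236.49 − $2,937.37| = $1,700.88 ≈ $1701

$1701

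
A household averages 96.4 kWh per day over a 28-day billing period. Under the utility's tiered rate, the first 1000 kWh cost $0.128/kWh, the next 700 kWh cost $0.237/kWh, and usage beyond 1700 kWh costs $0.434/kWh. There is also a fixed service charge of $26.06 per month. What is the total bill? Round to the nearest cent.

$753.61

Usage = 96.4 kWh/day × 28 days = 2699.2 kWh
First 1000 kWh × $0.128 = $128.00
Next 700 kWh × $0.237 = $165.90
Remaining 999.2 kWh × $0.434 = $433.65
Energy charge = $727.55; + service $26.06 = $753.61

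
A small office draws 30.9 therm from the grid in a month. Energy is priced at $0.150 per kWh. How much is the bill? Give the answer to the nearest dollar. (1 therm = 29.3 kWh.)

30.9 therm × (29.3 kWh/therm) = 905.4 kWh
Cost = 905.4 kWh × $0.150/kWh = $135.81 ≈ $136

$136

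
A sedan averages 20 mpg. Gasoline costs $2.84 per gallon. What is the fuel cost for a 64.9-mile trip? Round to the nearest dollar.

Fuel = 64.9 mi / 20 mpg = 3.245 gal
Cost = 3.245 gal × $2.84/gal = $9.22 ≈ $9

$9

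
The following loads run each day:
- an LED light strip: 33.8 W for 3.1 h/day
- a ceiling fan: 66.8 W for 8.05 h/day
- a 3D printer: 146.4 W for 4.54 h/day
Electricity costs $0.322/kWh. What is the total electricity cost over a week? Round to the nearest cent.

LED light strip: 33.8 W × 3.1 h × 7 d = 733 Wh = 0.7335 kWh
ceiling fan: 66.8 W × 8.05 h × 7 d = 3,764 Wh = 3.764 kWh
3D printer: 146.4 W × 4.54 h × 7 d = 4,653 Wh = 4.653 kWh
Total energy = 0.7335 + 3.764 + 4.653 = 9.15 kWh
Cost = 9.15 kWh × $0.322 = $2.95

$2.95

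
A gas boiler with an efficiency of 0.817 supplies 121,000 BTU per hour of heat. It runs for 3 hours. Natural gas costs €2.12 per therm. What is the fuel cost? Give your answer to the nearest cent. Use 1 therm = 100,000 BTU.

Heat delivered = 121,000 BTU/h × 3 h = 363,000 BTU
Gas input = 363,000 / 0.817 = 444,308 BTU
= 444,308 / 100,000 = 4.443 therm
Cost = 4.443 × €2.12/therm = €9.42

€9.42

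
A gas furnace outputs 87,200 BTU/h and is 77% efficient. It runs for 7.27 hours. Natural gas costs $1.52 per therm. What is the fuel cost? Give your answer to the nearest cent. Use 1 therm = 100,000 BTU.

Heat delivered = 87,200 BTU/h × 7.27 h = 633,944 BTU
Gas input = 633,944 / 0.77 = 823,304 BTU
= 823,304 / 100,000 = 8.233 therm
Cost = 8.233 × $1.52/therm = $12.51

$12.51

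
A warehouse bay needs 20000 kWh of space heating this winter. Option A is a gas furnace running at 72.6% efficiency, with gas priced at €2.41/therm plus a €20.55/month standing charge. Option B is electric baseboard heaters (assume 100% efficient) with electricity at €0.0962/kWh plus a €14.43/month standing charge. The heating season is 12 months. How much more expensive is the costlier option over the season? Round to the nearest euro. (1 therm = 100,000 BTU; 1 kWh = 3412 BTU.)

€415

Heat load = 20000 kWh × 3412 = 68,240,000 BTU
Gas: input = 68,240,000 / 0.726 = 93,994,490 BTU = 939.9 therm → 939.9 × €2.41 = €2,265.27; + 12 × €20.55 standing = €2,511.87
Electric: 68,240,000 BTU / 3412 = 20,000 kWh → × €0.0962 = €1,924.00; + 12 × €14.43 standing = €2,097.16
Difference = |€2,511.87 − €2,097.16| = €414.71 ≈ €415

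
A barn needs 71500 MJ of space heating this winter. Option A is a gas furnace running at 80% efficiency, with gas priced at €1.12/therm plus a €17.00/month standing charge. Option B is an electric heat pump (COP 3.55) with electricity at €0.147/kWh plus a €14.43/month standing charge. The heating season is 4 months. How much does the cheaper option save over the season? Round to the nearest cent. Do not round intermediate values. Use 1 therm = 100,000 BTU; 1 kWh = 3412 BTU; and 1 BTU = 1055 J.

Heat load = 71500 MJ = 71,500,000,000 J / 1055 = 67,772,512 BTU
Gas: input = 67,772,512 / 0.80 = 84,715,640 BTU = 847.2 therm → 847.2 × €1.12 = €948.82; + 4 × €17.00 standing = €1,016.82
Heat pump: 67,772,512 BTU / 3412 = 19,860 kWh heat; / 3.55 = 5,595 kWh in → × €0.147 = €822.50; + 4 × €14.43 standing = €880.22
Difference = |€1,016.82 − €880.22| = €136.60

€136.60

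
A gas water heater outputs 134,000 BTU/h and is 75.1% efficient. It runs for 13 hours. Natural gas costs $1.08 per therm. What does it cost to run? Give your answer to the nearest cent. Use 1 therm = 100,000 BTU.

$25.05

Heat delivered = 134,000 BTU/h × 13 h = 1,742,000 BTU
Gas input = 1,742,000 / 0.751 = 2,319,574 BTU
= 2,319,574 / 100,000 = 23.2 therm
Cost = 23.2 × $1.08/therm = $25.05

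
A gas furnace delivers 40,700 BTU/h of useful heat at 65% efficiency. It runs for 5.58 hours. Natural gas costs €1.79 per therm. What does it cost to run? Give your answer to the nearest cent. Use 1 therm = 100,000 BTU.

€6.25

Heat delivered = 40,700 BTU/h × 5.58 h = 227,106 BTU
Gas input = 227,106 / 0.65 = 349,394 BTU
= 349,394 / 100,000 = 3.494 therm
Cost = 3.494 × €1.79/therm = €6.25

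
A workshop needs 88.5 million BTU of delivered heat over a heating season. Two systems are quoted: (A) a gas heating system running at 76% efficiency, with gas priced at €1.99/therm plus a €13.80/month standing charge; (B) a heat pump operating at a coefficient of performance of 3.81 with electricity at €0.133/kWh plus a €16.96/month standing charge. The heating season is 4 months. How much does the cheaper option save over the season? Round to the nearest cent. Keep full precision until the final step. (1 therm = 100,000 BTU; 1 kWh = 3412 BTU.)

€1399.22

Heat load = 88.5 × 10⁶ BTU = 88,500,000 BTU
Gas: input = 88,500,000 / 0.76 = 116,447,368 BTU = 1,164 therm → 1,164 × €1.99 = €2,317.30; + 4 × €13.80 standing = €2,372.50
Heat pump: 88,500,000 BTU / 3412 = 25,940 kWh heat; / 3.81 = 6,808 kWh in → × €0.133 = €905.44; + 4 × €16.96 standing = €973.28
Difference = |€2,372.50 − €973.28| = €1,399.22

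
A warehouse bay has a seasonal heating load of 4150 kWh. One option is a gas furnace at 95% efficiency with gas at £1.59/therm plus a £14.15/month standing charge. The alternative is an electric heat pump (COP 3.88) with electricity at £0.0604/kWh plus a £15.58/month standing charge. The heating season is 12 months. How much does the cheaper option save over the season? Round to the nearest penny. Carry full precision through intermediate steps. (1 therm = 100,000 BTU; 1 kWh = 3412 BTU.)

Heat load = 4150 kWh × 3412 = 14,159,800 BTU
Gas: input = 14,159,800 / 0.95 = 14,905,053 BTU = 149.1 therm → 149.1 × £1.59 = £236.99; + 12 × £14.15 standing = £406.79
Heat pump: 14,159,800 BTU / 3412 = 4,150 kWh heat; / 3.88 = 1,070 kWh in → × £0.0604 = £64.60; + 12 × £15.58 standing = £251.56
Difference = |£406.79 − £251.56| = £155.23

£155.23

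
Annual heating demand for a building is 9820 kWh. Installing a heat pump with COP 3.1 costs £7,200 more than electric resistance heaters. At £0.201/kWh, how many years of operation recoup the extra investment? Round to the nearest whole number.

Resistance: 9820 kWh × £0.201 = £1,973.82/yr
Heat pump: 9820 / 3.1 = 3168 kWh in → × £0.201 = £636.72/yr
Annual savings = £1,337.10
Payback = £7,200 / £1,337.10 = 5.38 years

5 years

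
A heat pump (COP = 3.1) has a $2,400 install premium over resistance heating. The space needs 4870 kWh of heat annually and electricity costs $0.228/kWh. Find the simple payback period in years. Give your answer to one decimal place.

Resistance: 4870 kWh × $0.228 = $1,110.36/yr
Heat pump: 4870 / 3.1 = 1571 kWh in → × $0.228 = $358.18/yr
Annual savings = $752.18
Payback = $2,400 / $752.18 = 3.19 years

3.2 years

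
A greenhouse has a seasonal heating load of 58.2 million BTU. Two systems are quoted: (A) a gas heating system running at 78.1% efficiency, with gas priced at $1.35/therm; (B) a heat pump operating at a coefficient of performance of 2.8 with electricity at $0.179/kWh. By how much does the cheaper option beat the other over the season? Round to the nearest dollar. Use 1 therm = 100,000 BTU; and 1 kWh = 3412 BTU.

$84

Heat load = 58.2 × 10⁶ BTU = 58,200,000 BTU
Gas: input = 58,200,000 / 0.781 = 74,519,846 BTU = 745.2 therm → 745.2 × $1.35 = $1,006.02
Heat pump: 58,200,000 BTU / 3412 = 17,060 kWh heat; / 2.8 = 6,092 kWh in → × $0.179 = $1,090.46
Difference = |$1,006.02 − $1,090.46| = $84.44 ≈ $84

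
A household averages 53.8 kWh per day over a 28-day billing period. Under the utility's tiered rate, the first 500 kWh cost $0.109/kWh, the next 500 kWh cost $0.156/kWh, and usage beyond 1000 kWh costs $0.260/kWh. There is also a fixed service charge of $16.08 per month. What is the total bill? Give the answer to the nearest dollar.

$280

Usage = 53.8 kWh/day × 28 days = 1506.4 kWh
First 500 kWh × $0.109 = $54.50
Next 500 kWh × $0.156 = $78.00
Remaining 506.4 kWh × $0.260 = $131.66
Energy charge = $264.16; + service $16.08 = $280.24 ≈ $280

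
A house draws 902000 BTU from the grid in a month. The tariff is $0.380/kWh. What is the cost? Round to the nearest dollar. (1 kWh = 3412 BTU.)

$100

902000 BTU × (0.00029308 kWh/BTU) = 264.4 kWh
Cost = 264.4 kWh × $0.380/kWh = $100.46 ≈ $100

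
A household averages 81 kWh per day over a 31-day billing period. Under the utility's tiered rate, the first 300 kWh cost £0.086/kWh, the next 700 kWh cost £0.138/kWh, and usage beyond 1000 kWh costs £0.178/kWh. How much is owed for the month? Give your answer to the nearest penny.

Usage = 81 kWh/day × 31 days = 2511 kWh
First 300 kWh × £0.086 = £25.80
Next 700 kWh × £0.138 = £96.60
Remaining 1511 kWh × £0.178 = £268.96
Total = £391.36

£391.36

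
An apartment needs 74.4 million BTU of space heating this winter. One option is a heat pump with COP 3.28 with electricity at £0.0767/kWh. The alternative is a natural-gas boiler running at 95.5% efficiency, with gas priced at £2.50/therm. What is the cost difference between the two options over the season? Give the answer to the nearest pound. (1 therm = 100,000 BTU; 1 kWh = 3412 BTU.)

Heat load = 74.4 × 10⁶ BTU = 74,400,000 BTU
Gas: input = 74,400,000 / 0.955 = 77,905,759 BTU = 779.1 therm → 779.1 × £2.50 = £1,947.64
Heat pump: 74,400,000 BTU / 3412 = 21,810 kWh heat; / 3.28 = 6,648 kWh in → × £0.0767 = £509.90
Difference = |£1,947.64 − £509.90| = £1,437.74 ≈ £1438

£1438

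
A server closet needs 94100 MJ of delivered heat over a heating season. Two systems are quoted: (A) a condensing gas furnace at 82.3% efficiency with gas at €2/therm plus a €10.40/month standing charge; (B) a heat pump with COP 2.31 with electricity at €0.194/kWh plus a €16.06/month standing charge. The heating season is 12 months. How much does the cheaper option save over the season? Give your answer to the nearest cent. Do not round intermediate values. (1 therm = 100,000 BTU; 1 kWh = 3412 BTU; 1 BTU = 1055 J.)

€95.80

Heat load = 94100 MJ = 94,100,000,000 J / 1055 = 89,194,313 BTU
Gas: input = 89,194,313 / 0.823 = 108,377,051 BTU = 1,084 therm → 1,084 × €2 = €2,167.54; + 12 × €10.40 standing = €2,292.34
Heat pump: 89,194,313 BTU / 3412 = 26,140 kWh heat; / 2.31 = 11,320 kWh in → × €0.194 = €2,195.42; + 12 × €16.06 standing = €2,388.14
Difference = |€2,292.34 − €2,388.14| = €95.80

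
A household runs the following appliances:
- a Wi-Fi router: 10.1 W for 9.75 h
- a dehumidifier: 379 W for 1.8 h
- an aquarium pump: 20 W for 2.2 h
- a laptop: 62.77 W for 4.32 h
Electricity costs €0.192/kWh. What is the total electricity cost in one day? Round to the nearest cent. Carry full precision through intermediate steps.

Wi-Fi router: 10.1 W × 9.75 h = 98 Wh = 0.09847 kWh
dehumidifier: 379 W × 1.8 h = 682 Wh = 0.6822 kWh
aquarium pump: 20 W × 2.2 h = 44 Wh = 0.044 kWh
laptop: 62.77 W × 4.32 h = 271 Wh = 0.2712 kWh
Total energy = 0.09847 + 0.6822 + 0.044 + 0.2712 = 1.096 kWh
Cost = 1.096 kWh × €0.192 = €0.21

€0.21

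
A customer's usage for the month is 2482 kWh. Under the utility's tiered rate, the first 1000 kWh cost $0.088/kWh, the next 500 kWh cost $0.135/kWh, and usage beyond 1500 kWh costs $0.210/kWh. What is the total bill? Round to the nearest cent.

First 1000 kWh × $0.088 = $88.00
Next 500 kWh × $0.135 = $67.50
Remaining 982 kWh × $0.210 = $206.22
Total = $361.72

$361.72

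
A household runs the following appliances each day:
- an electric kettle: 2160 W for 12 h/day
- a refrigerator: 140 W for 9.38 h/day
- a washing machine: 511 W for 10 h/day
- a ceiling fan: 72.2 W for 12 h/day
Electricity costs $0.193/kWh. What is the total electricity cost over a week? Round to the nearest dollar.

$45

electric kettle: 2160 W × 12 h × 7 d = 181,440 Wh = 181.4 kWh
refrigerator: 140 W × 9.38 h × 7 d = 9,192 Wh = 9.192 kWh
washing machine: 511 W × 10 h × 7 d = 35,770 Wh = 35.77 kWh
ceiling fan: 72.2 W × 12 h × 7 d = 6,065 Wh = 6.065 kWh
Total energy = 181.4 + 9.192 + 35.77 + 6.065 = 232.5 kWh
Cost = 232.5 kWh × $0.193 = $44.87 ≈ $45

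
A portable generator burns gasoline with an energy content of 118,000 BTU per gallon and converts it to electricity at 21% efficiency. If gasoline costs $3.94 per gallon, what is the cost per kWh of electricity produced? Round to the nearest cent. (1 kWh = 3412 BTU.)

$0.54

Electrical output per gallon = 118,000 BTU × 0.21 / 3412 BTU/kWh = 7.263 kWh
Cost per kWh = $3.94 / 7.263 kWh = $0.543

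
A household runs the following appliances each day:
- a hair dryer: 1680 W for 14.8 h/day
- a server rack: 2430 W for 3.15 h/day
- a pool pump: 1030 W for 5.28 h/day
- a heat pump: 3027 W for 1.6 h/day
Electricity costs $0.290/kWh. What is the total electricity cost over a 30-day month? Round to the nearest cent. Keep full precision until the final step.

$372.36

hair dryer: 1680 W × 14.8 h × 30 d = 745,920 Wh = 745.9 kWh
server rack: 2430 W × 3.15 h × 30 d = 229,635 Wh = 229.6 kWh
pool pump: 1030 W × 5.28 h × 30 d = 163,152 Wh = 163.2 kWh
heat pump: 3027 W × 1.6 h × 30 d = 145,296 Wh = 145.3 kWh
Total energy = 745.9 + 229.6 + 163.2 + 145.3 = 1,284 kWh
Cost = 1,284 kWh × $0.290 = $372.36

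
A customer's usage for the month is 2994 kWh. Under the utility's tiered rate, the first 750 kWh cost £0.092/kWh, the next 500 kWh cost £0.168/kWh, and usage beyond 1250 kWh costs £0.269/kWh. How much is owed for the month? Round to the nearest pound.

£622

First 750 kWh × £0.092 = £69.00
Next 500 kWh × £0.168 = £84.00
Remaining 1744 kWh × £0.269 = £469.14
Total = £622.14 ≈ £622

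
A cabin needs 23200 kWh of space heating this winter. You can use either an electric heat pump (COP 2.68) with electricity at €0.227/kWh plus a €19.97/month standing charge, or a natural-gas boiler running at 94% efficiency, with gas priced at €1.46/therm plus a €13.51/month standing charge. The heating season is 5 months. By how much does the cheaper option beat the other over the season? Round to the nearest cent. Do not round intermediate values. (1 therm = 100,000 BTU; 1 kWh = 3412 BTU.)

€767.89

Heat load = 23200 kWh × 3412 = 79,158,400 BTU
Gas: input = 79,158,400 / 0.94 = 84,211,064 BTU = 842.1 therm → 842.1 × €1.46 = €1,229.48; + 5 × €13.51 standing = €1,297.03
Heat pump: 79,158,400 BTU / 3412 = 23,200 kWh heat; / 2.68 = 8,657 kWh in → × €0.227 = €1,965.07; + 5 × €19.97 standing = €2,064.92
Difference = |€1,297.03 − €2,064.92| = €767.89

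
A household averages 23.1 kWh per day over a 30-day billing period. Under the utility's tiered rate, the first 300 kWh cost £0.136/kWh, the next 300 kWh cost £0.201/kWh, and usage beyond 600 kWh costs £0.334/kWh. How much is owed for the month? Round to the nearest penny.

£132.16

Usage = 23.1 kWh/day × 30 days = 693 kWh
First 300 kWh × £0.136 = £40.80
Next 300 kWh × £0.201 = £60.30
Remaining 93 kWh × £0.334 = £31.06
Total = £132.16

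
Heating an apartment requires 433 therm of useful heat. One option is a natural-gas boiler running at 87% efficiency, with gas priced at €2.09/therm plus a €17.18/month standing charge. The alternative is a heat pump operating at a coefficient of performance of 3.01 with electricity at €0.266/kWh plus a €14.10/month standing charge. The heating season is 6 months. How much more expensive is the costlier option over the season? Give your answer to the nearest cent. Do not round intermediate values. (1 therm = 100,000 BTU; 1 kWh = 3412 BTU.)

Heat load = 433 therm × 100,000 = 43,300,000 BTU
Gas: input = 43,300,000 / 0.87 = 49,770,115 BTU = 497.7 therm → 497.7 × €2.09 = €1,040.20; + 6 × €17.18 standing = €1,143.28
Heat pump: 43,300,000 BTU / 3412 = 12,690 kWh heat; / 3.01 = 4,216 kWh in → × €0.266 = €1,121.49; + 6 × €14.10 standing = €1,206.09
Difference = |€1,143.28 − €1,206.09| = €62.81

€62.81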